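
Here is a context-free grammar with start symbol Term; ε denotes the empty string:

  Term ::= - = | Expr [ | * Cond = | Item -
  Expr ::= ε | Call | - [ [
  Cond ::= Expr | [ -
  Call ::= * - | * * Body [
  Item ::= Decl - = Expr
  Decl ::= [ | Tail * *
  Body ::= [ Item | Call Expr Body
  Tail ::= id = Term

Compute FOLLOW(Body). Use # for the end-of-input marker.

{ [ }

In Call ::= * * Body [: add FIRST([) = { [ }.
In Body ::= Call Expr Body: Body is at the end, add FOLLOW(Body) = { [ }.
Union: FOLLOW(Body) = { [ }.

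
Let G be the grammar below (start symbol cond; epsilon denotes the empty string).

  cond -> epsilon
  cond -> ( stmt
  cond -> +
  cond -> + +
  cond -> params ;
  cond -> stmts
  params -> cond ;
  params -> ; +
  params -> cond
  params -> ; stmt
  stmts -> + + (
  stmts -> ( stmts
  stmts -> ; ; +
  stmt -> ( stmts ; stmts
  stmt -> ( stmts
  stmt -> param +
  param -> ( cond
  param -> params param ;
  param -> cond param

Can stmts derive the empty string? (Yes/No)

No

Nullable nonterminals: cond, params.
No production of stmts has an RHS whose symbols are all nullable, so stmts is not nullable.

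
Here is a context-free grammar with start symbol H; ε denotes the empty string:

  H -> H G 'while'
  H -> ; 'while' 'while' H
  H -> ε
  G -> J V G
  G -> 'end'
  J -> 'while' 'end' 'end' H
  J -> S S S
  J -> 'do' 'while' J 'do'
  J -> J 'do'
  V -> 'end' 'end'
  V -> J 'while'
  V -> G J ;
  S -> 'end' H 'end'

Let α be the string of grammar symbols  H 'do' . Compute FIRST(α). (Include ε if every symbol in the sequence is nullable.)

Add FIRST(H)\{ε} = { 'do', 'end', 'while', ; }; H is nullable, continue.
'do' is a terminal; add {'do'} and stop.

{ 'do', 'end', 'while', ; }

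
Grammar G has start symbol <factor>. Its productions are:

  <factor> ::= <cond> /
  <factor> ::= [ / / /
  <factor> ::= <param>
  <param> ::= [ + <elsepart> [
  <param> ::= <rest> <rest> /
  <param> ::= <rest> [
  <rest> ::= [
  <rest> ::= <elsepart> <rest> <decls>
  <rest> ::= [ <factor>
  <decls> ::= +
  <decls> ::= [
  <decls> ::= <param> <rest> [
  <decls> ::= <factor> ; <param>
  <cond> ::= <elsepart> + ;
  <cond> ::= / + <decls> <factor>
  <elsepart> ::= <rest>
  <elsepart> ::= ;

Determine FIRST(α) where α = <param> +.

Add FIRST(<param>) = { ;, [ }; <param> is not nullable, stop.

{ ;, [ }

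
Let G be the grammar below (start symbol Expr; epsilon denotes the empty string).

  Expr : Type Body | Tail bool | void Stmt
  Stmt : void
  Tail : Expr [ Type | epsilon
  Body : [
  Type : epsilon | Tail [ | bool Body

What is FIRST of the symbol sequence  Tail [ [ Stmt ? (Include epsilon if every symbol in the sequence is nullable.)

Add FIRST(Tail)\{epsilon} = { [, bool, void }; Tail is nullable, continue.
[ is a terminal; add {[} and stop.

{ [, bool, void }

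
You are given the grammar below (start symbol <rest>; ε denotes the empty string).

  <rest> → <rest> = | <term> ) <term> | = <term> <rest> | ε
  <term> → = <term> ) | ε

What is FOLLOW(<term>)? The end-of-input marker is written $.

In <rest> → <term> ) <term>: add FIRST() <term>) = { ) }.
In <rest> → <term> ) <term>: <term> is at the end, add FOLLOW(<rest>) = { $, = }.
In <rest> → = <term> <rest>: add FIRST(<rest>)\{ε} = { ), = }.
  Since <rest> is nullable, also add FOLLOW(<rest>) = { $, = }.
In <term> → = <term> ): add FIRST()) = { ) }.
Union: FOLLOW(<term>) = { $, ), = }.

{ $, ), = }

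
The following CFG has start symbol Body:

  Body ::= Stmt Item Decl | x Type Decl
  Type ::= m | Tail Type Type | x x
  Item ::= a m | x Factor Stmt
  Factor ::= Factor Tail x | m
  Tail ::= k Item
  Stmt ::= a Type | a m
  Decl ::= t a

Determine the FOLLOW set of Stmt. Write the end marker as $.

In Body ::= Stmt Item Decl: add FIRST(Item Decl) = { a, x }.
In Item ::= x Factor Stmt: Stmt is at the end, add FOLLOW(Item) = { k, m, t, x }.
Union: FOLLOW(Stmt) = { a, k, m, t, x }.

{ a, k, m, t, x }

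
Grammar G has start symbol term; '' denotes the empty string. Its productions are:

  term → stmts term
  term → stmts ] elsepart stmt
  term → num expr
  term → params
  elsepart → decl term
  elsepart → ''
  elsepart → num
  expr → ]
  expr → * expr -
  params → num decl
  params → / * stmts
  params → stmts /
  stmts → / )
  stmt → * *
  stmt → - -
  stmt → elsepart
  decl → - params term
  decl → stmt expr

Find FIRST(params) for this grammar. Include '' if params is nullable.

params → num decl contributes {num}.
params → / * stmts contributes {/}.
From params → stmts /: add FIRST(stmts) = { / }.
Union: FIRST(params) = { /, num }.

{ /, num }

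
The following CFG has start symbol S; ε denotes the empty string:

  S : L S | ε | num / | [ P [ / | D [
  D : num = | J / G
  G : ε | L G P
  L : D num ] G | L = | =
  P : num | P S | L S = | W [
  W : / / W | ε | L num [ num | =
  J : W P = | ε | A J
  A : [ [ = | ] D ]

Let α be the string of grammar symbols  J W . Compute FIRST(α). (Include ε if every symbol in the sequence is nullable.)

Add FIRST(J)\{ε} = { /, =, [, ], num }; J is nullable, continue.
Add FIRST(W)\{ε} = { /, =, [, ], num }; W is nullable, continue.
Every symbol is nullable, so include ε.

{ /, =, [, ], num, ε }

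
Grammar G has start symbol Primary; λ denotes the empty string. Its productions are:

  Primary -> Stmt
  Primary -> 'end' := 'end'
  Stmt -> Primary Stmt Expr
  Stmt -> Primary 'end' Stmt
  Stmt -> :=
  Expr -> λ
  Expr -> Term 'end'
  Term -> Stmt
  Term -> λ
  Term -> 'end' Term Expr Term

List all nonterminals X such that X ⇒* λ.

Directly nullable (have an λ-production): Expr, Term.
No other nonterminal has a production whose RHS symbols are all nullable.

{ Expr, Term }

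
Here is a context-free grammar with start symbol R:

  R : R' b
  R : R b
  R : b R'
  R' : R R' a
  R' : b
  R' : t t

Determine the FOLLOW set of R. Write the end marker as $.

R is the start symbol, so $ ∈ FOLLOW(R).
In R : R b: add FIRST(b) = { b }.
In R' : R R' a: add FIRST(R' a) = { b, t }.
Union: FOLLOW(R) = { $, b, t }.

{ $, b, t }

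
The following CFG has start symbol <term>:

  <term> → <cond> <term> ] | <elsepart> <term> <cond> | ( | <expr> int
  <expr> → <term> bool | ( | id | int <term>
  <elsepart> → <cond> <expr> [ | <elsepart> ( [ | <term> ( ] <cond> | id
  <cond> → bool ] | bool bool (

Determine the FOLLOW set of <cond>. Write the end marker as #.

{ #, (, [, ], bool, id, int }

In <term> → <cond> <term> ]: add FIRST(<term> ]) = { (, bool, id, int }.
In <term> → <elsepart> <term> <cond>: <cond> is at the end, add FOLLOW(<term>) = { #, (, [, ], bool, int }.
In <elsepart> → <cond> <expr> [: add FIRST(<expr> [) = { (, bool, id, int }.
In <elsepart> → <term> ( ] <cond>: <cond> is at the end, add FOLLOW(<elsepart>) = { (, bool, id, int }.
Union: FOLLOW(<cond>) = { #, (, [, ], bool, id, int }.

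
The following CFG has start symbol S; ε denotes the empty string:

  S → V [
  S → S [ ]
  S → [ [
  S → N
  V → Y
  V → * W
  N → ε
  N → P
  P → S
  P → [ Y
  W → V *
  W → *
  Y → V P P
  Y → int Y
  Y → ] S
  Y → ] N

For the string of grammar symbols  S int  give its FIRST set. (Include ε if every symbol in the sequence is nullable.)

{ *, [, ], int }

Add FIRST(S)\{ε} = { *, [, ], int }; S is nullable, continue.
int is a terminal; add {int} and stop.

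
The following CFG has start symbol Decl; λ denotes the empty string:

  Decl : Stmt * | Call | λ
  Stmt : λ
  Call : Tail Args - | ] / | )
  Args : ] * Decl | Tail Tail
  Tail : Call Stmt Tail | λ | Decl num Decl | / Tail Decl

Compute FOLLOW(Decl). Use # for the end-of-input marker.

{ #, ), *, -, /, ], num }

Decl is the start symbol, so # ∈ FOLLOW(Decl).
In Args : ] * Decl: Decl is at the end, add FOLLOW(Args) = { - }.
In Tail : Decl num Decl: add FIRST(num Decl) = { num }.
In Tail : Decl num Decl: Decl is at the end, add FOLLOW(Tail) = { ), *, -, /, ], num }.
In Tail : / Tail Decl: Decl is at the end, add FOLLOW(Tail) = { ), *, -, /, ], num }.
Union: FOLLOW(Decl) = { #, ), *, -, /, ], num }.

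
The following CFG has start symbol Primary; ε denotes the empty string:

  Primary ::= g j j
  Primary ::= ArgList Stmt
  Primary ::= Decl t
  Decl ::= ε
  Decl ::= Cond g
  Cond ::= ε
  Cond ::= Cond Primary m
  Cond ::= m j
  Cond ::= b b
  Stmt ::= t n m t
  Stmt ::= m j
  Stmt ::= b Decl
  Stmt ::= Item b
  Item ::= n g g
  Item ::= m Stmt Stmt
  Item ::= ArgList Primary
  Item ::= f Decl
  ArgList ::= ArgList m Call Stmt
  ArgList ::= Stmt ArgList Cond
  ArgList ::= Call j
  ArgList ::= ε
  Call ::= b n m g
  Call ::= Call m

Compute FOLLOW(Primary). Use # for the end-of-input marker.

{ #, b, m }

Primary is the start symbol, so # ∈ FOLLOW(Primary).
In Cond ::= Cond Primary m: add FIRST(m) = { m }.
In Item ::= ArgList Primary: Primary is at the end, add FOLLOW(Item) = { b }.
Union: FOLLOW(Primary) = { #, b, m }.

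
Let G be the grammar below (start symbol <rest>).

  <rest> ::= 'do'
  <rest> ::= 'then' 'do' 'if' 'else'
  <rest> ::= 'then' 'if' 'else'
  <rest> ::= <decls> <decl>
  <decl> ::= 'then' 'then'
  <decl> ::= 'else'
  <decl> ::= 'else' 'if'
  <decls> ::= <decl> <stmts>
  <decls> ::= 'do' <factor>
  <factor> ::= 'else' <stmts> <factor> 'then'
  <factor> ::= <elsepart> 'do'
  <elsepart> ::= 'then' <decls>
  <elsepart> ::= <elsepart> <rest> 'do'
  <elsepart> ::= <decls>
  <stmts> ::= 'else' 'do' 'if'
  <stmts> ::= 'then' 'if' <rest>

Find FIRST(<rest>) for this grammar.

<rest> ::= 'do' contributes {'do'}.
<rest> ::= 'then' 'do' 'if' 'else' contributes {'then'}.
<rest> ::= 'then' 'if' 'else' contributes {'then'}.
From <rest> ::= <decls> <decl>: add FIRST(<decls>) = { 'do', 'else', 'then' }.
Union: FIRST(<rest>) = { 'do', 'else', 'then' }.

{ 'do', 'else', 'then' }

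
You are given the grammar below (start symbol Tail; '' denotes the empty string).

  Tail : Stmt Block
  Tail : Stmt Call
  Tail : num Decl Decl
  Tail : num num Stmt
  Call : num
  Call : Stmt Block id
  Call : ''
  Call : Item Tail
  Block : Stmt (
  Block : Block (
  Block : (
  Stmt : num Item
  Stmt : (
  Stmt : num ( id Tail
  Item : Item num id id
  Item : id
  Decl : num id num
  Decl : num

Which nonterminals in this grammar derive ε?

Directly nullable (have an ''-production): Call.
No other nonterminal has a production whose RHS symbols are all nullable.

{ Call }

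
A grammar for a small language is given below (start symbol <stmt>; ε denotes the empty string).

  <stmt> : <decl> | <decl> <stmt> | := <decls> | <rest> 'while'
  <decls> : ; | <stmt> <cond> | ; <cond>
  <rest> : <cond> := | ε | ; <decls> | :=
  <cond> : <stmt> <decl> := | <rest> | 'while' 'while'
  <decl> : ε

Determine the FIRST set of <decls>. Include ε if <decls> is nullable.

{ 'while', :=, ;, ε }

<decls> : ; contributes {;}.
From <decls> : <stmt> <cond>: <stmt>, <cond> nullable, take FIRST(<stmt>) ∪ FIRST(<cond>) = { 'while', :=, ; }; also ε since the whole RHS is nullable.
<decls> : ; <cond> contributes {;}.
Union: FIRST(<decls>) = { 'while', :=, ;, ε }.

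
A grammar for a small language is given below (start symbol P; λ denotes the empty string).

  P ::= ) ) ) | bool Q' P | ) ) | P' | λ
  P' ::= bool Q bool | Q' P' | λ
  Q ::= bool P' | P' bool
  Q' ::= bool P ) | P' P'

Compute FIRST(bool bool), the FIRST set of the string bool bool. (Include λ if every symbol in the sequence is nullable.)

bool is a terminal; add {bool} and stop.

{ bool }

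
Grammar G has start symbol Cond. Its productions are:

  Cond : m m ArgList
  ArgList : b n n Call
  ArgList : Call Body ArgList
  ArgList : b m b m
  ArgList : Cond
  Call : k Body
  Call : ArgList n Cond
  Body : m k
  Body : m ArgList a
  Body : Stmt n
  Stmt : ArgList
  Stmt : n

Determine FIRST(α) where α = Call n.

{ b, k, m }

Add FIRST(Call) = { b, k, m }; Call is not nullable, stop.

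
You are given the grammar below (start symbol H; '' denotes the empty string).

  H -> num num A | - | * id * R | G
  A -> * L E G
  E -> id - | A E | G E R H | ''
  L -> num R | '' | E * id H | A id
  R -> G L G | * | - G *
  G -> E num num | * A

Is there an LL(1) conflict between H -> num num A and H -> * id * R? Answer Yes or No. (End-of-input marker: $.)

No

FIRST(num num A) = { num } and FIRST(* id * R) = { * }.
The FIRST sets are disjoint and neither alternative is nullable — no conflict.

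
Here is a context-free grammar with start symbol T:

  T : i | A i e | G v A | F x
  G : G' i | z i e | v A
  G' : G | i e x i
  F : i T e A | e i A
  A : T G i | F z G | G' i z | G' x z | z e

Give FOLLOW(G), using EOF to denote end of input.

{ EOF, e, i, v, x, z }

In T : G v A: add FIRST(v A) = { v }.
In G' : G: G is at the end, add FOLLOW(G') = { i, x }.
In A : T G i: add FIRST(i) = { i }.
In A : F z G: G is at the end, add FOLLOW(A) = { EOF, e, i, v, x, z }.
Union: FOLLOW(G) = { EOF, e, i, v, x, z }.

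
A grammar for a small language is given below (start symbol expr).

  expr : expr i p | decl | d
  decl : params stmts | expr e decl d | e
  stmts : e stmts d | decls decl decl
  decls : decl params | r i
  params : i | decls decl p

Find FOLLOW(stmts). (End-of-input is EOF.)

{ EOF, d, e, i, p, r }

In decl : params stmts: stmts is at the end, add FOLLOW(decl) = { EOF, d, e, i, p, r }.
In stmts : e stmts d: add FIRST(d) = { d }.
Union: FOLLOW(stmts) = { EOF, d, e, i, p, r }.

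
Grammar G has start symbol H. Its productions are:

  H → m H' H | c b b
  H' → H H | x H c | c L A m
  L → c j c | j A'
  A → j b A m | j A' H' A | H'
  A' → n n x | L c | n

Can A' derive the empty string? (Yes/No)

No

No nonterminal in this grammar is nullable.
No production of A' has an RHS whose symbols are all nullable, so A' is not nullable.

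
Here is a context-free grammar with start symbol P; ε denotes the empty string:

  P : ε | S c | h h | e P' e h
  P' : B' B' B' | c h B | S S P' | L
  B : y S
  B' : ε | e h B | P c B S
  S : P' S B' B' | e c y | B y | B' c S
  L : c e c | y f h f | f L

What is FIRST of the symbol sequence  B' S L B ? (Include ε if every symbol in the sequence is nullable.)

{ c, e, f, h, y }

Add FIRST(B')\{ε} = { c, e, f, h, y }; B' is nullable, continue.
Add FIRST(S) = { c, e, f, h, y }; S is not nullable, stop.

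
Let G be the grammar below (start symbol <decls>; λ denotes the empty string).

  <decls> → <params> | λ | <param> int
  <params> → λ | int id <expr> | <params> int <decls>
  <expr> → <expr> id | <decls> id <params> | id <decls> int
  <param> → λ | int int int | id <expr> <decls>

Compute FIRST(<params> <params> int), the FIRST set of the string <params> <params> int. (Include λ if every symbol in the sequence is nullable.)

Add FIRST(<params>)\{λ} = { int }; <params> is nullable, continue.
Add FIRST(<params>)\{λ} = { int }; <params> is nullable, continue.
int is a terminal; add {int} and stop.

{ int }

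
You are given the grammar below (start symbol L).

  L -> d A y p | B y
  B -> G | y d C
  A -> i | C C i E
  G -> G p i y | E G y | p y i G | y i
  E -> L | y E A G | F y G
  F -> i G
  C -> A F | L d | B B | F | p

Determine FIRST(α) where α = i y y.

i is a terminal; add {i} and stop.

{ i }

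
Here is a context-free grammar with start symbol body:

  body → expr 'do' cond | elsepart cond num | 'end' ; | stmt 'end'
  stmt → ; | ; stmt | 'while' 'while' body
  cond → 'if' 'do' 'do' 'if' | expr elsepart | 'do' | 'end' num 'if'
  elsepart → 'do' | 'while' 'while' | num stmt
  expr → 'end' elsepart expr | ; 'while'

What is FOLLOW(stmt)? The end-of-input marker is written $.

{ $, 'do', 'end', 'if', ;, num }

In body → stmt 'end': add FIRST('end') = { 'end' }.
In stmt → ; stmt: stmt is at the end, add FOLLOW(stmt) = { $, 'do', 'end', 'if', ;, num }.
In elsepart → num stmt: stmt is at the end, add FOLLOW(elsepart) = { $, 'do', 'end', 'if', ;, num }.
Union: FOLLOW(stmt) = { $, 'do', 'end', 'if', ;, num }.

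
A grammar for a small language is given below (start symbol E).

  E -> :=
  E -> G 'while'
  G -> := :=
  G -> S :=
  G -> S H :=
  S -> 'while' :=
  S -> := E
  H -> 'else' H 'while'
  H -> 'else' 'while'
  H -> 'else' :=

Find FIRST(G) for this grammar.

G -> := := contributes {:=}.
From G -> S :=: add FIRST(S) = { 'while', := }.
From G -> S H :=: add FIRST(S) = { 'while', := }.
Union: FIRST(G) = { 'while', := }.

{ 'while', := }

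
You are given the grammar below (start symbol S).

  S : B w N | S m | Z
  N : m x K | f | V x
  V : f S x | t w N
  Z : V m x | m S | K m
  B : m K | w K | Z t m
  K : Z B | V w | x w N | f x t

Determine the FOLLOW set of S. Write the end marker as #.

{ #, f, m, t, w, x }

S is the start symbol, so # ∈ FOLLOW(S).
In S : S m: add FIRST(m) = { m }.
In V : f S x: add FIRST(x) = { x }.
In Z : m S: S is at the end, add FOLLOW(Z) = { #, f, m, t, w, x }.
Union: FOLLOW(S) = { #, f, m, t, w, x }.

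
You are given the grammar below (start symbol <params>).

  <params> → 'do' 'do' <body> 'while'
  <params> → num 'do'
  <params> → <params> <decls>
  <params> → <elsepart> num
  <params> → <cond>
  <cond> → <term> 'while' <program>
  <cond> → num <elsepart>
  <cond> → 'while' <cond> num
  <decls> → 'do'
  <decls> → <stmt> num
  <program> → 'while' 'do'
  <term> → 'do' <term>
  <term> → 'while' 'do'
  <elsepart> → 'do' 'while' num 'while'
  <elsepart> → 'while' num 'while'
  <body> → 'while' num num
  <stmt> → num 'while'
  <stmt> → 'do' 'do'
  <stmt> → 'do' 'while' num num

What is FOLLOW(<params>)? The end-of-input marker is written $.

<params> is the start symbol, so $ ∈ FOLLOW(<params>).
In <params> → <params> <decls>: add FIRST(<decls>) = { 'do', num }.
Union: FOLLOW(<params>) = { $, 'do', num }.

{ $, 'do', num }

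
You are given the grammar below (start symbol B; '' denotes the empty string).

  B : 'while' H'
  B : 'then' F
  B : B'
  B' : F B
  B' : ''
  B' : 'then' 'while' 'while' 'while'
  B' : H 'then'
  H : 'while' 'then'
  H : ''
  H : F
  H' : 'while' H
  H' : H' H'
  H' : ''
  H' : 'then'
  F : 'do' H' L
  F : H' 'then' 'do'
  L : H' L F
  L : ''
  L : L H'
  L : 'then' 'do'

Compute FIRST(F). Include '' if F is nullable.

{ 'do', 'then', 'while' }

F : 'do' H' L contributes {'do'}.
From F : H' 'then' 'do': H' nullable, take FIRST(H') ∪ {'then'} = { 'then', 'while' }.
Union: FIRST(F) = { 'do', 'then', 'while' }.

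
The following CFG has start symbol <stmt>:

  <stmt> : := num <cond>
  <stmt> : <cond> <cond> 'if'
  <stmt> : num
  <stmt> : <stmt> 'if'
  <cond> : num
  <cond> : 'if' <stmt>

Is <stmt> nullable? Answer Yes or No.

No

No nonterminal in this grammar is nullable.
No production of <stmt> has an RHS whose symbols are all nullable, so <stmt> is not nullable.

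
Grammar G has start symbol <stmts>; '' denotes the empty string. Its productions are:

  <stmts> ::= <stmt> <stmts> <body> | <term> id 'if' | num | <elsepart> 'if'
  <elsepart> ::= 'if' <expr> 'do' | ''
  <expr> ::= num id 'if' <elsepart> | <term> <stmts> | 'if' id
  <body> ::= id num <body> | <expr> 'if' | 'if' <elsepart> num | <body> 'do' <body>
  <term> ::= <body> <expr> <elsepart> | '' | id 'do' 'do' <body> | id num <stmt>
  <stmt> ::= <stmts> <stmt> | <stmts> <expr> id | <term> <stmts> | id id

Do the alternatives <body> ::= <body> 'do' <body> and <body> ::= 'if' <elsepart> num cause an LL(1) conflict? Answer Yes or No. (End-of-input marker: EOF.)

Yes

FIRST(<body> 'do' <body>) = { 'if', id, num } and FIRST('if' <elsepart> num) = { 'if' }.
Both contain 'if', so the two alternatives are not disjoint — LL(1) conflict.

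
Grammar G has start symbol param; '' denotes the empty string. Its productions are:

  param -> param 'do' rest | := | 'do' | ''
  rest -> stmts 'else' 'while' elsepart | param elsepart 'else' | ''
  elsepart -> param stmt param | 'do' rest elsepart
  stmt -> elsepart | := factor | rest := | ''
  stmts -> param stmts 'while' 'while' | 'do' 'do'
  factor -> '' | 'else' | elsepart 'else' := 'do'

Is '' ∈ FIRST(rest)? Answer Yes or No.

Yes

rest has an ''-production, so rest ⇒ ''.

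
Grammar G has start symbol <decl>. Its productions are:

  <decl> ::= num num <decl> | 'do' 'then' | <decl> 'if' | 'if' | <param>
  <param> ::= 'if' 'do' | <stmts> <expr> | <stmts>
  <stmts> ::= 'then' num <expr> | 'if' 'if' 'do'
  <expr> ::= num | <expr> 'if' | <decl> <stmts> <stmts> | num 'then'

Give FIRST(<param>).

<param> ::= 'if' 'do' contributes {'if'}.
From <param> ::= <stmts> <expr>: add FIRST(<stmts>) = { 'if', 'then' }.
From <param> ::= <stmts>: add FIRST(<stmts>) = { 'if', 'then' }.
Union: FIRST(<param>) = { 'if', 'then' }.

{ 'if', 'then' }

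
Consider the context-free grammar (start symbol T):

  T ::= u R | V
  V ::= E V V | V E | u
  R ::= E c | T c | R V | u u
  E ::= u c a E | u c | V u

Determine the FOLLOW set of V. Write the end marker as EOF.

{ EOF, c, u }

In T ::= V: V is at the end, add FOLLOW(T) = { EOF, c }.
In V ::= E V V: add FIRST(V) = { u }.
In V ::= E V V: V is at the end, add FOLLOW(V) = { EOF, c, u }.
In V ::= V E: add FIRST(E) = { u }.
In R ::= R V: V is at the end, add FOLLOW(R) = { EOF, c, u }.
In E ::= V u: add FIRST(u) = { u }.
Union: FOLLOW(V) = { EOF, c, u }.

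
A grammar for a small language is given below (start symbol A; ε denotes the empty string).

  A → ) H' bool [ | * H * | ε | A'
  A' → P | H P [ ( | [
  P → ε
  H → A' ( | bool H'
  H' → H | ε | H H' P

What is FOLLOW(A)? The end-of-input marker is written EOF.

A is the start symbol, so EOF ∈ FOLLOW(A).
Union: FOLLOW(A) = { EOF }.

{ EOF }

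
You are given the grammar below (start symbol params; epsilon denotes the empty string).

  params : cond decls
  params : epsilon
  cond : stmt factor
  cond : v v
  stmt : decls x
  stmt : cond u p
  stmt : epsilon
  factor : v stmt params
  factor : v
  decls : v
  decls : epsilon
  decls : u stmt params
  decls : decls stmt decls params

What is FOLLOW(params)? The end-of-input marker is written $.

params is the start symbol, so $ ∈ FOLLOW(params).
In factor : v stmt params: params is at the end, add FOLLOW(factor) = { $, u, v, x }.
In decls : u stmt params: params is at the end, add FOLLOW(decls) = { $, u, v, x }.
In decls : decls stmt decls params: params is at the end, add FOLLOW(decls) = { $, u, v, x }.
Union: FOLLOW(params) = { $, u, v, x }.

{ $, u, v, x }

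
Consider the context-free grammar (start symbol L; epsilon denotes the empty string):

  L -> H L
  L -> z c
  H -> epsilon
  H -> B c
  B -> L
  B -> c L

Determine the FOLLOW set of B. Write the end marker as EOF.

In H -> B c: add FIRST(c) = { c }.
Union: FOLLOW(B) = { c }.

{ c }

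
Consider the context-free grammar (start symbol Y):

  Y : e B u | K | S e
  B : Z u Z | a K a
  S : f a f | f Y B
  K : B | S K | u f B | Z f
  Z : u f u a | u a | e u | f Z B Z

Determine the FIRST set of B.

From B : Z u Z: add FIRST(Z) = { e, f, u }.
B : a K a contributes {a}.
Union: FIRST(B) = { a, e, f, u }.

{ a, e, f, u }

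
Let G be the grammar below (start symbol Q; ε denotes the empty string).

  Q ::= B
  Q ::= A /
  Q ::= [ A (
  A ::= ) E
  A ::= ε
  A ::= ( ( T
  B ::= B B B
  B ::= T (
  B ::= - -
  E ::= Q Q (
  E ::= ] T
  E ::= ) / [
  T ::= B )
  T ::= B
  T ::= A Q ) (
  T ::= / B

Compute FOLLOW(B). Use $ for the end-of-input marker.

In Q ::= B: B is at the end, add FOLLOW(Q) = { $, (, ), -, /, [ }.
In B ::= B B B: add FIRST(B B) = { (, ), -, /, [ }.
In B ::= B B B: add FIRST(B) = { (, ), -, /, [ }.
In B ::= B B B: B is at the end, add FOLLOW(B) = { $, (, ), -, /, [ }.
In T ::= B ): add FIRST()) = { ) }.
In T ::= B: B is at the end, add FOLLOW(T) = { (, ), -, /, [ }.
In T ::= / B: B is at the end, add FOLLOW(T) = { (, ), -, /, [ }.
Union: FOLLOW(B) = { $, (, ), -, /, [ }.

{ $, (, ), -, /, [ }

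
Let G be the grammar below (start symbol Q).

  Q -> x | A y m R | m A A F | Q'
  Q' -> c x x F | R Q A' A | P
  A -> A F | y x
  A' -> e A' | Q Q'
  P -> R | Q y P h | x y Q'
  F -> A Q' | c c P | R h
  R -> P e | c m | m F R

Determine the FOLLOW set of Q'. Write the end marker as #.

{ #, c, e, h, m, x, y }

In Q -> Q': Q' is at the end, add FOLLOW(Q) = { #, c, e, m, x, y }.
In A' -> Q Q': Q' is at the end, add FOLLOW(A') = { y }.
In P -> x y Q': Q' is at the end, add FOLLOW(P) = { #, c, e, h, m, x, y }.
In F -> A Q': Q' is at the end, add FOLLOW(F) = { #, c, e, h, m, x, y }.
Union: FOLLOW(Q') = { #, c, e, h, m, x, y }.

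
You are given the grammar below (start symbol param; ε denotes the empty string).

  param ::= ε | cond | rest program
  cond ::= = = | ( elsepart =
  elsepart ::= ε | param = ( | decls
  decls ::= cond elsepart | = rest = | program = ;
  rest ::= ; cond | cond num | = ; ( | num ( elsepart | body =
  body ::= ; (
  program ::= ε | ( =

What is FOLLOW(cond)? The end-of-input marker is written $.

In param ::= cond: cond is at the end, add FOLLOW(param) = { $, = }.
In decls ::= cond elsepart: add FIRST(elsepart)\{ε} = { (, ;, =, num }.
  Since elsepart is nullable, also add FOLLOW(decls) = { $, (, = }.
In rest ::= ; cond: cond is at the end, add FOLLOW(rest) = { $, (, = }.
In rest ::= cond num: add FIRST(num) = { num }.
Union: FOLLOW(cond) = { $, (, ;, =, num }.

{ $, (, ;, =, num }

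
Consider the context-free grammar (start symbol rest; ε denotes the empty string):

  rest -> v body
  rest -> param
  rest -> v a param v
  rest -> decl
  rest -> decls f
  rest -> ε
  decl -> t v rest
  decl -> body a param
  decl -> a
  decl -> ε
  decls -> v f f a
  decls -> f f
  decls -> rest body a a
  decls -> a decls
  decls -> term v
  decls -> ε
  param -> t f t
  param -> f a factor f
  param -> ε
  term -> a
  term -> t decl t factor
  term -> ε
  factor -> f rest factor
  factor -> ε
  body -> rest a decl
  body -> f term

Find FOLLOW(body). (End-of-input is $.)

In rest -> v body: body is at the end, add FOLLOW(rest) = { $, a, f, t, v }.
In decl -> body a param: add FIRST(a param) = { a }.
In decls -> rest body a a: add FIRST(a a) = { a }.
Union: FOLLOW(body) = { $, a, f, t, v }.

{ $, a, f, t, v }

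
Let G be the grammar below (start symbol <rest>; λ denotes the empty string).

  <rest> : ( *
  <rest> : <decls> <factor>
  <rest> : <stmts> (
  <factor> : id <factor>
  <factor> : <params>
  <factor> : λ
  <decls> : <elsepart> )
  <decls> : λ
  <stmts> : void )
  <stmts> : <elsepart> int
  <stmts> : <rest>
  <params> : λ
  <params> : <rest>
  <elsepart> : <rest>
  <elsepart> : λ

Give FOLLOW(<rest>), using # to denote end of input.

{ #, (, ), int }

<rest> is the start symbol, so # ∈ FOLLOW(<rest>).
In <stmts> : <rest>: <rest> is at the end, add FOLLOW(<stmts>) = { ( }.
In <params> : <rest>: <rest> is at the end, add FOLLOW(<params>) = { #, (, ), int }.
In <elsepart> : <rest>: <rest> is at the end, add FOLLOW(<elsepart>) = { ), int }.
Union: FOLLOW(<rest>) = { #, (, ), int }.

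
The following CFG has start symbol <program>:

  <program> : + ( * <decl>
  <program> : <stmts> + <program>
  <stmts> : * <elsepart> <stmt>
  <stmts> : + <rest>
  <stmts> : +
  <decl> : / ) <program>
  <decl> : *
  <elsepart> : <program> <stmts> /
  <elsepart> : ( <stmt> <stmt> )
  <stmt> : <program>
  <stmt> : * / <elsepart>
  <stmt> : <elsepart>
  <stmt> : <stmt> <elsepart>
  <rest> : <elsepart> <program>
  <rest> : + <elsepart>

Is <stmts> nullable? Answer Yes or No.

No

No nonterminal in this grammar is nullable.
No production of <stmts> has an RHS whose symbols are all nullable, so <stmts> is not nullable.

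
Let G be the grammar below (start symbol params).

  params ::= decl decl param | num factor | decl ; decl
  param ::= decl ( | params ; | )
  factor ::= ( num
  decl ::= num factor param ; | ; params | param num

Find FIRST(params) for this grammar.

From params ::= decl decl param: add FIRST(decl) = { ), ;, num }.
params ::= num factor contributes {num}.
From params ::= decl ; decl: add FIRST(decl) = { ), ;, num }.
Union: FIRST(params) = { ), ;, num }.

{ ), ;, num }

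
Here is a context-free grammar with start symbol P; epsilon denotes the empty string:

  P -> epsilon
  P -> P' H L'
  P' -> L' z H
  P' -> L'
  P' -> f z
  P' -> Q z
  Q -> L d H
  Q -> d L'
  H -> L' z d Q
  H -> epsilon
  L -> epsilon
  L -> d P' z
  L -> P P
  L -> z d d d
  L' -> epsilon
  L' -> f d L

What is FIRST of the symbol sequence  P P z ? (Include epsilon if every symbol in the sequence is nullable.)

Add FIRST(P)\{epsilon} = { d, f, z }; P is nullable, continue.
Add FIRST(P)\{epsilon} = { d, f, z }; P is nullable, continue.
z is a terminal; add {z} and stop.

{ d, f, z }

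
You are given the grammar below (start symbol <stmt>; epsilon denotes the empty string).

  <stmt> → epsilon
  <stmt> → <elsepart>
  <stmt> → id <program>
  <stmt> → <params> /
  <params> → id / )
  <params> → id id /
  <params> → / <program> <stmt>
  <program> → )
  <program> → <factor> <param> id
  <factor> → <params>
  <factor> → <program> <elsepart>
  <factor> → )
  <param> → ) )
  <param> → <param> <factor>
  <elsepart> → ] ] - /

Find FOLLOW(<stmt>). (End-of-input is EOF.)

<stmt> is the start symbol, so EOF ∈ FOLLOW(<stmt>).
In <params> → / <program> <stmt>: <stmt> is at the end, add FOLLOW(<params>) = { ), /, id }.
Union: FOLLOW(<stmt>) = { EOF, ), /, id }.

{ EOF, ), /, id }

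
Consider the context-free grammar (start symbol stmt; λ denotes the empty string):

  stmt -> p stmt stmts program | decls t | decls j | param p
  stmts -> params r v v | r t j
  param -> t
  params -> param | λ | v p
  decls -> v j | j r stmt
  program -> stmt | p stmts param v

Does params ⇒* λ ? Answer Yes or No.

Yes

params has an λ-production, so params ⇒ λ.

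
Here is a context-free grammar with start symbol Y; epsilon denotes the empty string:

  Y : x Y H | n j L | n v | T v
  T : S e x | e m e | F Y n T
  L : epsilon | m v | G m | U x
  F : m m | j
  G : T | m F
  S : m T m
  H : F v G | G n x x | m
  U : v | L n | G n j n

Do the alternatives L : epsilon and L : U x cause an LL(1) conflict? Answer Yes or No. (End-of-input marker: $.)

FIRST(epsilon) = { epsilon } and FIRST(U x) = { e, j, m, n, v }.
The first alternative is nullable and FOLLOW(L) = { $, e, j, m, n } shares e with FIRST of the second — conflict.

Yes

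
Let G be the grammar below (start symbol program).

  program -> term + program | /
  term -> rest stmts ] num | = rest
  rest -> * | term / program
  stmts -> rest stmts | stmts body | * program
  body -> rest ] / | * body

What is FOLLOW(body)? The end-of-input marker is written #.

In stmts -> stmts body: body is at the end, add FOLLOW(stmts) = { *, =, ] }.
In body -> * body: body is at the end, add FOLLOW(body) = { *, =, ] }.
Union: FOLLOW(body) = { *, =, ] }.

{ *, =, ] }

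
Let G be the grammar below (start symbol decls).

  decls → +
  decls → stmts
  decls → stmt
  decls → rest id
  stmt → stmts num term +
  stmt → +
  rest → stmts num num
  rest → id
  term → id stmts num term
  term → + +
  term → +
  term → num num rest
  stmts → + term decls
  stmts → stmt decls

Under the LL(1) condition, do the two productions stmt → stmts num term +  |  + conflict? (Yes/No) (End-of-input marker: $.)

Yes

FIRST(stmts num term +) = { + } and FIRST(+) = { + }.
Both contain +, so the two alternatives are not disjoint — LL(1) conflict.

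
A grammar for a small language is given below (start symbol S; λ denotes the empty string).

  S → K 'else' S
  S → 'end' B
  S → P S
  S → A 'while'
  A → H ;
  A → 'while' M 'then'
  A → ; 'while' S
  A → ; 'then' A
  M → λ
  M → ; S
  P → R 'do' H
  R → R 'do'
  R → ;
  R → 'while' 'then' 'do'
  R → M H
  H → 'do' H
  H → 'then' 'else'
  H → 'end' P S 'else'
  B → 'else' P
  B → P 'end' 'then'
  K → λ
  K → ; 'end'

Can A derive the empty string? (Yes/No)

Nullable nonterminals: K, M.
No production of A has an RHS whose symbols are all nullable, so A is not nullable.

No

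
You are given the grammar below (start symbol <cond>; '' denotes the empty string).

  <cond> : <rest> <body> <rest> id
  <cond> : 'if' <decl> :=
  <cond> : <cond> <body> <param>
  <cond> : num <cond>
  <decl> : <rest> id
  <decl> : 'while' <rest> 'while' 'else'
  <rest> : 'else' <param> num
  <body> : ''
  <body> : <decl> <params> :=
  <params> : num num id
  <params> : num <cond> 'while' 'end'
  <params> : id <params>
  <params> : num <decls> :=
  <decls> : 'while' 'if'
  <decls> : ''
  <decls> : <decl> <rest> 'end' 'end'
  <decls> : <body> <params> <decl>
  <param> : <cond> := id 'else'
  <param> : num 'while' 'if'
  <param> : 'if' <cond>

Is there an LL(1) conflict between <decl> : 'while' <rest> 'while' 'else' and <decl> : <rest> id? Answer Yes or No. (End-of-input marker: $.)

No

FIRST('while' <rest> 'while' 'else') = { 'while' } and FIRST(<rest> id) = { 'else' }.
The FIRST sets are disjoint and neither alternative is nullable — no conflict.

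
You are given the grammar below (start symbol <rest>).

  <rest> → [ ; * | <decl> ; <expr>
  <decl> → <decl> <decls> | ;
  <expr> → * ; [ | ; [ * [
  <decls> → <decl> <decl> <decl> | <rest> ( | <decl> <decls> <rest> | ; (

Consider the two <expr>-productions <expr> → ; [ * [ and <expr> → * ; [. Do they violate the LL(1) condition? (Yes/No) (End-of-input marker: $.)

No

FIRST(; [ * [) = { ; } and FIRST(* ; [) = { * }.
The FIRST sets are disjoint and neither alternative is nullable — no conflict.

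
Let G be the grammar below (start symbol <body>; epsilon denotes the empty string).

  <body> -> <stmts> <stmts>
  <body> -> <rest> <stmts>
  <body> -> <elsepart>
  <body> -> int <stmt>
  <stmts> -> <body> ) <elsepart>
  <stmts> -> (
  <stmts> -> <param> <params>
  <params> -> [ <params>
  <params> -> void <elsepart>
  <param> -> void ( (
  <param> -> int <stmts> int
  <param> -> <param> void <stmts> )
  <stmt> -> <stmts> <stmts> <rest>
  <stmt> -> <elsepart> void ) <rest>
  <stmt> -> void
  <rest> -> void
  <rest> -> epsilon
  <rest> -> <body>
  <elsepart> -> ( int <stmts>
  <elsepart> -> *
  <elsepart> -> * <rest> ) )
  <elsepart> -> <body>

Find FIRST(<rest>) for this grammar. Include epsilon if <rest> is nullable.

<rest> -> void contributes {void}.
<rest> -> epsilon contributes epsilon.
From <rest> -> <body>: add FIRST(<body>) = { (, *, int, void }.
Union: FIRST(<rest>) = { (, *, int, void, epsilon }.

{ (, *, int, void, epsilon }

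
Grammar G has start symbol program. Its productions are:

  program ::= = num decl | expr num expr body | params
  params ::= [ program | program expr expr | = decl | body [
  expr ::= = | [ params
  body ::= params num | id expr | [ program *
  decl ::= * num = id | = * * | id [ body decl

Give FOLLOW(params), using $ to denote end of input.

In program ::= params: params is at the end, add FOLLOW(program) = { $, *, =, [, id, num }.
In expr ::= [ params: params is at the end, add FOLLOW(expr) = { $, *, =, [, id, num }.
In body ::= params num: add FIRST(num) = { num }.
Union: FOLLOW(params) = { $, *, =, [, id, num }.

{ $, *, =, [, id, num }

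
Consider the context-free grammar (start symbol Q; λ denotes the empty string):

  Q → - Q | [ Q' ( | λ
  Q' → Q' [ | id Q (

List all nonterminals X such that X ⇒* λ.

Directly nullable (have an λ-production): Q.
No other nonterminal has a production whose RHS symbols are all nullable.

{ Q }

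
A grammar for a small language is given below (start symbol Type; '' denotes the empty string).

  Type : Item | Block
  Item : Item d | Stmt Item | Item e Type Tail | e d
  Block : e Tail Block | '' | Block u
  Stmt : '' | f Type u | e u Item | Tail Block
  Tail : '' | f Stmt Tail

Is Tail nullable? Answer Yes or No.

Tail has an ''-production, so Tail ⇒ ''.

Yes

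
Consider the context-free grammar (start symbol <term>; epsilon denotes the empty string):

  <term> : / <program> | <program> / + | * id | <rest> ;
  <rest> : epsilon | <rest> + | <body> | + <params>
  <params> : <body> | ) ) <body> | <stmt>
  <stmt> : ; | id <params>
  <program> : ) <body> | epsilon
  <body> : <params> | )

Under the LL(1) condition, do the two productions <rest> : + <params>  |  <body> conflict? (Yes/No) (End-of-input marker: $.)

FIRST(+ <params>) = { + } and FIRST(<body>) = { ), ;, id }.
The FIRST sets are disjoint and neither alternative is nullable — no conflict.

No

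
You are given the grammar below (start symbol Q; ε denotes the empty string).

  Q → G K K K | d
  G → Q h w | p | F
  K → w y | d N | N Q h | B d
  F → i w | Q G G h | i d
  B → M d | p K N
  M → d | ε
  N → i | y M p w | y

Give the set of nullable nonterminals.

{ M }

Directly nullable (have an ε-production): M.
No other nonterminal has a production whose RHS symbols are all nullable.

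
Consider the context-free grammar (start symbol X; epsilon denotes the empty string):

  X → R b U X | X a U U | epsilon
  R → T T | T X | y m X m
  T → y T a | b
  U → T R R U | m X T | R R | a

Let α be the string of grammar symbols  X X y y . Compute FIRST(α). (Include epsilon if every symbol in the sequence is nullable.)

Add FIRST(X)\{epsilon} = { a, b, y }; X is nullable, continue.
Add FIRST(X)\{epsilon} = { a, b, y }; X is nullable, continue.
y is a terminal; add {y} and stop.

{ a, b, y }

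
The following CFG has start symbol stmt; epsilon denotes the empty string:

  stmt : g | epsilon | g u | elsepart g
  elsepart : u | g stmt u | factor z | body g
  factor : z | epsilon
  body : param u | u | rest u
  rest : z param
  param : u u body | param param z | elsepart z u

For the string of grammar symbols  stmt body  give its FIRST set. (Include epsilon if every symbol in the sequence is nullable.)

Add FIRST(stmt)\{epsilon} = { g, u, z }; stmt is nullable, continue.
Add FIRST(body) = { g, u, z }; body is not nullable, stop.

{ g, u, z }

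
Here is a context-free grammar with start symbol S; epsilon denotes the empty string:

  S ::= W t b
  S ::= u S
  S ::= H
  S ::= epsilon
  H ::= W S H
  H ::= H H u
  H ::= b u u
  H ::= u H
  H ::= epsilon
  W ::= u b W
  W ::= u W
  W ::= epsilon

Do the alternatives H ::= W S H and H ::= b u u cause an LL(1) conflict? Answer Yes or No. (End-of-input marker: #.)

Yes

FIRST(W S H) = { b, t, u, epsilon } and FIRST(b u u) = { b }.
Both contain b, so the two alternatives are not disjoint — LL(1) conflict.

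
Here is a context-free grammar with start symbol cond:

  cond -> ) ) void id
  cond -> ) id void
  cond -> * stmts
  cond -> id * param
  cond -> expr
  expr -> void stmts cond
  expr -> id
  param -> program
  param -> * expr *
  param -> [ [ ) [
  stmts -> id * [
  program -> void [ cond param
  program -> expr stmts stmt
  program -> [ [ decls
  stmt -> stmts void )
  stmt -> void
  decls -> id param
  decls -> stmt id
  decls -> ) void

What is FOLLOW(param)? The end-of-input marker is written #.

In cond -> id * param: param is at the end, add FOLLOW(cond) = { #, *, [, id, void }.
In program -> void [ cond param: param is at the end, add FOLLOW(program) = { #, *, [, id, void }.
In decls -> id param: param is at the end, add FOLLOW(decls) = { #, *, [, id, void }.
Union: FOLLOW(param) = { #, *, [, id, void }.

{ #, *, [, id, void }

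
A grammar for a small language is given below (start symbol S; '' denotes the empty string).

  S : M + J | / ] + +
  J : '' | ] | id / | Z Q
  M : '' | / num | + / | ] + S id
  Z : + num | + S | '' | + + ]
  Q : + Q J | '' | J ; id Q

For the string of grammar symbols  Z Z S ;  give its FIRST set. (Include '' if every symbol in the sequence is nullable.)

{ +, /, ] }

Add FIRST(Z)\{''} = { + }; Z is nullable, continue.
Add FIRST(Z)\{''} = { + }; Z is nullable, continue.
Add FIRST(S) = { +, /, ] }; S is not nullable, stop.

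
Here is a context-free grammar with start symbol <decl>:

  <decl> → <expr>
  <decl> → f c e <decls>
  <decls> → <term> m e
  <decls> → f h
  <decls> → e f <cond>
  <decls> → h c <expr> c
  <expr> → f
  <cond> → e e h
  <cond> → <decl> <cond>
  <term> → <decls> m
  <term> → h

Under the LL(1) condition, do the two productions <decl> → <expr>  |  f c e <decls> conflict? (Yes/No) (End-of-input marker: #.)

Yes

FIRST(<expr>) = { f } and FIRST(f c e <decls>) = { f }.
Both contain f, so the two alternatives are not disjoint — LL(1) conflict.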